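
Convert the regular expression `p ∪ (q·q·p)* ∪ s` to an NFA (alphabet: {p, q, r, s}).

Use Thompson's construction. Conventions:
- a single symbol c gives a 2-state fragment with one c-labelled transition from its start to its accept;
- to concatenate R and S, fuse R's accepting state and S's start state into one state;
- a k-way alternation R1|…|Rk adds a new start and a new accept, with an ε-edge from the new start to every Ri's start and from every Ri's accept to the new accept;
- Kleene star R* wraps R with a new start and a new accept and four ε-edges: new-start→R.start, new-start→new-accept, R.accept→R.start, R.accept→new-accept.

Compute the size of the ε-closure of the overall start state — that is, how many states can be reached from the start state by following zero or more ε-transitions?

Work bottom-up. For each fragment F, track |ε-closure(F.start)| and whether F's accept lies in that closure (i.e. whether F accepts ε). A single-symbol fragment has closure size 1 and does not accept ε.
  q·q·p : same as the first factor's closure: |ε-closure| = 1
  (q·q·p)* : new start has ε-edges to the inner start and to the new accept, so |ε-closure| = 2 + 1 = 3
  p ∪ (q·q·p)* ∪ s : new start ε-reaches every alternative's start; at least one alternative accepts ε, so the union's new accept is reached too: |ε-closure| = 1 + 1 + 3 + 1 + 1 = 7

7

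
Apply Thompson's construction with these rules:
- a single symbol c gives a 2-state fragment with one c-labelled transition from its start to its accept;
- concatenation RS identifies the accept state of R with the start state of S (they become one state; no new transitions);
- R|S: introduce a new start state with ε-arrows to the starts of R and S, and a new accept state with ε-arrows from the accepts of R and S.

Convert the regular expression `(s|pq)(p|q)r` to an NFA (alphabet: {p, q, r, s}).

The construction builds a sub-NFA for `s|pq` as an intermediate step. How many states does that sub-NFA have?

Fragment for `s|pq`:
Each of the 3 symbol leaves contributes a 2-state fragment.
  pq = 3 states
  s|pq = 7 states

7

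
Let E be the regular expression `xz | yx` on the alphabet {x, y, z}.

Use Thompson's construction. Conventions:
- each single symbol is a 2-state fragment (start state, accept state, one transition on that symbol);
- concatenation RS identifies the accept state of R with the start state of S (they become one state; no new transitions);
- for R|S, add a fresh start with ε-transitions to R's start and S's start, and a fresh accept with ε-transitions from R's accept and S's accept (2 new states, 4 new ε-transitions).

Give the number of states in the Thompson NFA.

8

Per subexpression:
Each of the 4 symbol leaves contributes a 2-state fragment.
  xz — 3 states
  yx — 3 states
  xz | yx — 8 states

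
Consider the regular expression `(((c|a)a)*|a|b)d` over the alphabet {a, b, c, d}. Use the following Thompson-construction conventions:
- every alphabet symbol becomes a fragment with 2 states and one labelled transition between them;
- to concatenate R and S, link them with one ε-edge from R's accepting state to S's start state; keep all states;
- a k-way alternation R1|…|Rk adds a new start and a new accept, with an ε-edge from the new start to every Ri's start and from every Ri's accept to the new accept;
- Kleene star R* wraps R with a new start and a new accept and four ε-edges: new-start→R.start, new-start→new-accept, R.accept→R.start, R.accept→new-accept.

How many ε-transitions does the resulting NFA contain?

16

Per subexpression:
Each of the 6 symbol leaves contributes 0 ε-transitions.
  c|a = 4 ε-transitions
  (c|a)a = 5 ε-transitions
  ((c|a)a)* = 9 ε-transitions
  ((c|a)a)*|a|b = 15 ε-transitions
  (((c|a)a)*|a|b)d = 16 ε-transitions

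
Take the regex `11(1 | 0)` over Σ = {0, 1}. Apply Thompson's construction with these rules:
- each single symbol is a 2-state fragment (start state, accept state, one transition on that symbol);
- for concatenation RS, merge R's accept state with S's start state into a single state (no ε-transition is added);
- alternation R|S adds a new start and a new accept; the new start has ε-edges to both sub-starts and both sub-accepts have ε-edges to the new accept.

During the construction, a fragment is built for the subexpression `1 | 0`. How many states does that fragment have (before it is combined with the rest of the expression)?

6

Fragment for `1 | 0`:
Each of the 2 symbol leaves contributes a 2-state fragment.
  1 | 0 → 6 states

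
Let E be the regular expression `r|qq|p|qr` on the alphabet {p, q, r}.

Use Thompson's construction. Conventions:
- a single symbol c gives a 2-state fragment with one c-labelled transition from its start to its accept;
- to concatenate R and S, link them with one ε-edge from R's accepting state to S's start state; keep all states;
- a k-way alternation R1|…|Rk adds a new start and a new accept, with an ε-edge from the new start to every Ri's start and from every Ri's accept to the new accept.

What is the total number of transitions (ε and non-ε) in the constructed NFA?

16

Recursing over subexpressions:
Each of the 6 symbol leaves contributes 1 transition (1 symbol, 0 ε).
  qq = 3 transitions (2 symbol, 1 ε)
  qr = 3 transitions (2 symbol, 1 ε)
  r|qq|p|qr = 16 transitions (6 symbol, 10 ε)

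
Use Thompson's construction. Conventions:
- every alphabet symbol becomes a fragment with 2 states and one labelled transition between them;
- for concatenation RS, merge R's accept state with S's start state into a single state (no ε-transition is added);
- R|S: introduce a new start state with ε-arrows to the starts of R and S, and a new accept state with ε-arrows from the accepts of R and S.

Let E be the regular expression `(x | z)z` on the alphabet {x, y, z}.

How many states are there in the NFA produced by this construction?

Building bottom-up:
Each of the 3 symbol leaves contributes a 2-state fragment.
  x | z → 6 states
  (x | z)z → 7 states

7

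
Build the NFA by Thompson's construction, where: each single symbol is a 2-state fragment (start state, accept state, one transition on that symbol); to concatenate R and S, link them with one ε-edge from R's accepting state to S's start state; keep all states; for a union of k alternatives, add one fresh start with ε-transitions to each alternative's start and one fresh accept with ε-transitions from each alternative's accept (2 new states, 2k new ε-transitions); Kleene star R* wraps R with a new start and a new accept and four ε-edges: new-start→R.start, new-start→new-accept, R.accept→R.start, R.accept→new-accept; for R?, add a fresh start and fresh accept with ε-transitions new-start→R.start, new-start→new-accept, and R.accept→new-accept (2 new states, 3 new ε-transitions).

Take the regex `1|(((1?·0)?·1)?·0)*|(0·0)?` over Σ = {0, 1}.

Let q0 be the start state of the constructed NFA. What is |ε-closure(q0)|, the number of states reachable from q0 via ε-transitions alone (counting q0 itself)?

18

Work bottom-up. For each fragment F, track |ε-closure(F.start)| and whether F's accept lies in that closure (i.e. whether F accepts ε). A single-symbol fragment has closure size 1 and does not accept ε.
  1? : new start has ε-edges to the inner start and to the new accept, so |closure| = 2 + 1 = 3
  1?·0 : |closure| = 3 + 1 = 4 (closure spills across the concat boundary because the left factor accepts ε)
  (1?·0)? : |closure| = 1 (new start) + 4 (body) + 1 (new accept, via ε) = 6
  (1?·0)?·1 : the left operand accepts ε, so the closure extends into the next operand (via the concat ε-link); |closure| = 6 + 1 = 7
  ((1?·0)?·1)? : new start has ε-edges to the inner start and to the new accept, so |closure| = 2 + 7 = 9
  ((1?·0)?·1)?·0 : the left operand accepts ε, so the closure extends into the next operand (via the concat ε-link); |closure| = 9 + 1 = 10
  (((1?·0)?·1)?·0)* : the star's fresh start ε-reaches both the body's start and the fresh accept: |closure| = 2 + 10 = 12
  0·0 : |closure| equals the left operand's closure size = 1 (its accept is not ε-reachable, so the closure stops there)
  (0·0)? : |closure| = 1 (new start) + 1 (body) + 1 (new accept, via ε) = 3
  1|(((1?·0)?·1)?·0)*|(0·0)? : |closure| = 1 (new start) + (1 + 12 + 3) + 1 (new accept, since some branch ε-reaches its own accept) = 18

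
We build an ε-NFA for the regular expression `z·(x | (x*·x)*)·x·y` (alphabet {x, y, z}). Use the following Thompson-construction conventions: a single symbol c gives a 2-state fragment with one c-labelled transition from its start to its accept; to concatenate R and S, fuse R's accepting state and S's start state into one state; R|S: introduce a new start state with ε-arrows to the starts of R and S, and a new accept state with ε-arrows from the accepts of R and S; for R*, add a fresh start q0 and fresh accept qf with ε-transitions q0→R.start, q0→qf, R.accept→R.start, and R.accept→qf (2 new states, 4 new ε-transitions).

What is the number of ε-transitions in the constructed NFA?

Recursing over subexpressions:
Each of the 6 symbol leaves contributes 0 ε-transitions.
  x* = 4 ε-transitions
  x*·x = 4 ε-transitions
  (x*·x)* = 8 ε-transitions
  x | (x*·x)* = 12 ε-transitions
  z·(x | (x*·x)*)·x·y = 12 ε-transitions

12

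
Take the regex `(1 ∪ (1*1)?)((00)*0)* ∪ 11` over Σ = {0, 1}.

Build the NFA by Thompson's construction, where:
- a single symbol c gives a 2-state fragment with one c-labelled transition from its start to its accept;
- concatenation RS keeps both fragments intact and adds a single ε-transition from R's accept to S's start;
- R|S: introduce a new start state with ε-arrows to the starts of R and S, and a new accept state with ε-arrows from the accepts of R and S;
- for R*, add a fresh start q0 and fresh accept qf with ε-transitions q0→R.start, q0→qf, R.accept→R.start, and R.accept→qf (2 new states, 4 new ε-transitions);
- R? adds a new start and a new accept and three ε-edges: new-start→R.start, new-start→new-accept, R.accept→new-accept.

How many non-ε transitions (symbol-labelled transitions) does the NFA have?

Per subexpression:
Each of the 8 symbol leaves contributes exactly 1 symbol transition.
  1* — 1 symbol transition
  1*1 — 2 symbol transitions
  (1*1)? — 2 symbol transitions
  1 ∪ (1*1)? — 3 symbol transitions
  00 — 2 symbol transitions
  (00)* — 2 symbol transitions
  (00)*0 — 3 symbol transitions
  ((00)*0)* — 3 symbol transitions
  (1 ∪ (1*1)?)((00)*0)* — 6 symbol transitions
  11 — 2 symbol transitions
  (1 ∪ (1*1)?)((00)*0)* ∪ 11 — 8 symbol transitions

8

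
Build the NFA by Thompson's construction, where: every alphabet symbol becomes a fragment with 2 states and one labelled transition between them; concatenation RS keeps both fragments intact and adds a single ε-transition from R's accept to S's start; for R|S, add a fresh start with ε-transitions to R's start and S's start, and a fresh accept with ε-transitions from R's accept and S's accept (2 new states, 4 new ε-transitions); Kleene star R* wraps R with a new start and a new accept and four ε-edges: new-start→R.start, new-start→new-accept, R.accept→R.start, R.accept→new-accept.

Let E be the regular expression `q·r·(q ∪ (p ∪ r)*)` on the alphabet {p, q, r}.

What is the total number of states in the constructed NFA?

16

Recursing over subexpressions:
Each of the 5 symbol leaves contributes a 2-state fragment.
  p ∪ r — 6 states
  (p ∪ r)* — 8 states
  q ∪ (p ∪ r)* — 12 states
  q·r·(q ∪ (p ∪ r)*) — 16 states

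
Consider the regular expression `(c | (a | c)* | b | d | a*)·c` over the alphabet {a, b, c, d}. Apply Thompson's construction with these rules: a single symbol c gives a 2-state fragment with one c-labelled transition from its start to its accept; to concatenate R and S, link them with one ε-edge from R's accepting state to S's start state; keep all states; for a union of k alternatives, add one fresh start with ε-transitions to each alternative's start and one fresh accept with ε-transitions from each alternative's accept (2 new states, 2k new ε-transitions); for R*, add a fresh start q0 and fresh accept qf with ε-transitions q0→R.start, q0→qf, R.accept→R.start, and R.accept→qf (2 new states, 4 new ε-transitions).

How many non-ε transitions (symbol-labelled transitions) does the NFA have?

Bottom-up over the parse tree:
Each of the 7 symbol leaves contributes exactly 1 symbol transition.
  a | c — 2 symbol transitions
  (a | c)* — 2 symbol transitions
  a* — 1 symbol transition
  c | (a | c)* | b | d | a* — 6 symbol transitions
  (c | (a | c)* | b | d | a*)·c — 7 symbol transitions

7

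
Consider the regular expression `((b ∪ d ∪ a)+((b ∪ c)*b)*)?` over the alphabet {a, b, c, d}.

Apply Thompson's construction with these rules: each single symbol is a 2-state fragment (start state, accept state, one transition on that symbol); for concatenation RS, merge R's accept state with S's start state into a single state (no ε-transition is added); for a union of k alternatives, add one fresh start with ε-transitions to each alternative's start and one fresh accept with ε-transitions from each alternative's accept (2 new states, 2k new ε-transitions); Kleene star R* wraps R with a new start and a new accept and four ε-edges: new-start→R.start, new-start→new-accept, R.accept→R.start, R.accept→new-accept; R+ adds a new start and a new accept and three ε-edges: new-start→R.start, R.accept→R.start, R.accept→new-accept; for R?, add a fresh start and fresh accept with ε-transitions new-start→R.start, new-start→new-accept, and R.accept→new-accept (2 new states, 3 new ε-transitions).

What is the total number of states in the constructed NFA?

22

Per subexpression:
Each of the 6 symbol leaves contributes a 2-state fragment.
  b ∪ d ∪ a → 8 states
  (b ∪ d ∪ a)+ → 10 states
  b ∪ c → 6 states
  (b ∪ c)* → 8 states
  (b ∪ c)*b → 9 states
  ((b ∪ c)*b)* → 11 states
  (b ∪ d ∪ a)+((b ∪ c)*b)* → 20 states
  ((b ∪ d ∪ a)+((b ∪ c)*b)*)? → 22 states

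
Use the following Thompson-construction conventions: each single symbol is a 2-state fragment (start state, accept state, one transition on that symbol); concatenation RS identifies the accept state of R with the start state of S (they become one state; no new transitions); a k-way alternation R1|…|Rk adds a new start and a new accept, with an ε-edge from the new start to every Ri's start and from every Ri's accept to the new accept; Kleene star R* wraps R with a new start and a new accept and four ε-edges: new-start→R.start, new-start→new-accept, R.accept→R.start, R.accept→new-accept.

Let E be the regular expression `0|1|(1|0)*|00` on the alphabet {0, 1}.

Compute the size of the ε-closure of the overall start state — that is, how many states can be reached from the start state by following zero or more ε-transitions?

10

Compute the ε-closure size of each fragment's start state recursively; a symbol fragment's start has no outgoing ε-edge, so its closure is just itself (size 1).
  1|0 — |closure| = 1 + 1 + 1 = 3 (the new accept is not ε-reachable since no branch accepts ε)
  (1|0)* — the star's fresh start ε-reaches both the body's start and the fresh accept: |closure| = 2 + 3 = 5
  00 — same as the first factor's closure: |closure| = 1
  0|1|(1|0)*|00 — |closure| = 1 (new start) + (1 + 1 + 5 + 1) + 1 (new accept, since some branch ε-reaches its own accept) = 10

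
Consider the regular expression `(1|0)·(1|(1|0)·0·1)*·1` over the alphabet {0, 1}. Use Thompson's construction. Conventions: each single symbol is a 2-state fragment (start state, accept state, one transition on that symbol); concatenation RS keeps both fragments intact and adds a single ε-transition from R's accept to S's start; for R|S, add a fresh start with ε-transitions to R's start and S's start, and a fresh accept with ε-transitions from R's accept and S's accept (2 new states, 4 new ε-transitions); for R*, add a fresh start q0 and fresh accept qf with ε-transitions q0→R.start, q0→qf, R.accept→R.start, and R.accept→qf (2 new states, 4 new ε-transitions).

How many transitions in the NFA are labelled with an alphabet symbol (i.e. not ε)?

8

Bottom-up over the parse tree:
Each of the 8 symbol leaves contributes exactly 1 symbol transition.
  1|0 : 2 symbol transitions
  1|0 : 2 symbol transitions
  (1|0)·0·1 : 4 symbol transitions
  1|(1|0)·0·1 : 5 symbol transitions
  (1|(1|0)·0·1)* : 5 symbol transitions
  (1|0)·(1|(1|0)·0·1)*·1 : 8 symbol transitions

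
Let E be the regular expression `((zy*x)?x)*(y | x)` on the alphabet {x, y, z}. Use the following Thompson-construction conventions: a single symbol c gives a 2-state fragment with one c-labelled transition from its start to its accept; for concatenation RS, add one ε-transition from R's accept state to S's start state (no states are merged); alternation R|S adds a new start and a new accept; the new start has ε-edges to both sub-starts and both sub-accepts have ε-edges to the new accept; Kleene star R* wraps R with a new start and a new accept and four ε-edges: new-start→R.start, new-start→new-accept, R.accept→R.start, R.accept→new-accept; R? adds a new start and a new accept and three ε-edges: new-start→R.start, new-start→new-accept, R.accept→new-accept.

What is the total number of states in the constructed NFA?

20

By structural recursion:
Each of the 6 symbol leaves contributes a 2-state fragment.
  y* : 4 states
  zy*x : 8 states
  (zy*x)? : 10 states
  (zy*x)?x : 12 states
  ((zy*x)?x)* : 14 states
  y | x : 6 states
  ((zy*x)?x)*(y | x) : 20 states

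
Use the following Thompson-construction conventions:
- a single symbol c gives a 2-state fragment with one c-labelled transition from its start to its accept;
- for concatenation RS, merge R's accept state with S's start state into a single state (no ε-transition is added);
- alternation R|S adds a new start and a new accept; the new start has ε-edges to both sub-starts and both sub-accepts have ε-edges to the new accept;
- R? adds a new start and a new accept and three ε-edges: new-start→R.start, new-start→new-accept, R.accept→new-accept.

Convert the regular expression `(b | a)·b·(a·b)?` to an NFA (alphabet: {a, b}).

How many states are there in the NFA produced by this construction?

11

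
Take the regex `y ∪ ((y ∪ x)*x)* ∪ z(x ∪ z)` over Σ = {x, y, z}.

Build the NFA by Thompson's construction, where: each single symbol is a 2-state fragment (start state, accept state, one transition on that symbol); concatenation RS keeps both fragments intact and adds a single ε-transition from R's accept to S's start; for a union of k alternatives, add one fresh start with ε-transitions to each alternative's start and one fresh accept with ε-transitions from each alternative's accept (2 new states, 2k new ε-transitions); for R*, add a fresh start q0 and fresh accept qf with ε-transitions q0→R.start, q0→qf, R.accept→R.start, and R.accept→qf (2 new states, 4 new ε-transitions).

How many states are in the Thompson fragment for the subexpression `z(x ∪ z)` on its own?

Fragment for `z(x ∪ z)`:
Each of the 3 symbol leaves contributes a 2-state fragment.
  x ∪ z : 6 states
  z(x ∪ z) : 8 states

8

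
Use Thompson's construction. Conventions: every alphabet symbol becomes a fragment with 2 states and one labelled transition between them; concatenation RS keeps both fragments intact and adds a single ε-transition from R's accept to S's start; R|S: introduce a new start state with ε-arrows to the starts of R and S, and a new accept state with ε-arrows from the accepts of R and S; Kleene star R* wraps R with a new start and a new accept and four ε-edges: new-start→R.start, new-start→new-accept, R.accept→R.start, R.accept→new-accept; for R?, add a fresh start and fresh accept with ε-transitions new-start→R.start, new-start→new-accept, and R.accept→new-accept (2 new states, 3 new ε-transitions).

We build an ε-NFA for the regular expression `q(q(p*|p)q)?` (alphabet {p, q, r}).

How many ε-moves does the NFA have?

Per subexpression:
Each of the 5 symbol leaves contributes 0 ε-transitions.
  p* → 4 ε-transitions
  p*|p → 8 ε-transitions
  q(p*|p)q → 10 ε-transitions
  (q(p*|p)q)? → 13 ε-transitions
  q(q(p*|p)q)? → 14 ε-transitions

14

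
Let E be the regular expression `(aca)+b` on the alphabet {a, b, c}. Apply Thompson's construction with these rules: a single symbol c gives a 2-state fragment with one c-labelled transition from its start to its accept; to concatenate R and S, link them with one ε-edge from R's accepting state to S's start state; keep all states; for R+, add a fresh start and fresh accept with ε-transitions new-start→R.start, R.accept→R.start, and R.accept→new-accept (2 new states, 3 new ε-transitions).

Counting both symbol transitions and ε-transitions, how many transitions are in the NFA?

Bottom-up over the parse tree:
Each of the 4 symbol leaves contributes 1 transition (1 symbol, 0 ε).
  aca → 5 transitions (3 symbol, 2 ε)
  (aca)+ → 8 transitions (3 symbol, 5 ε)
  (aca)+b → 10 transitions (4 symbol, 6 ε)

10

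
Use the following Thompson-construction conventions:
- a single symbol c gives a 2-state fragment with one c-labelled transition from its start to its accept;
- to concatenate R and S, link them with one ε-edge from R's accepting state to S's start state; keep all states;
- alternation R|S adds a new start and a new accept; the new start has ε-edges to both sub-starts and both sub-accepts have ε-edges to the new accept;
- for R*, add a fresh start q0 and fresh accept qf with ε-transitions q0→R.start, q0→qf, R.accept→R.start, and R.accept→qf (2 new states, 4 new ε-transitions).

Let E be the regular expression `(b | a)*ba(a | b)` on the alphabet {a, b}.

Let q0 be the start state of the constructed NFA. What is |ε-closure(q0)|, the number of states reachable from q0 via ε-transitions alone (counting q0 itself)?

6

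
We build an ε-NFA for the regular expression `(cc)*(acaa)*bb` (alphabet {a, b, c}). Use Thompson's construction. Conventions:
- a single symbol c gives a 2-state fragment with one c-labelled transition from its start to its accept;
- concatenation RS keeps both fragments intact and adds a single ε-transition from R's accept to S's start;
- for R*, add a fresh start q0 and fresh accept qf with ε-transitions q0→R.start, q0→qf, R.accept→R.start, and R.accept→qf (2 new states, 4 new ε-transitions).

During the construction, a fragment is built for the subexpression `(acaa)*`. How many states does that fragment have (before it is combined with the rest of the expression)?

10

Fragment for `(acaa)*`:
Each of the 4 symbol leaves contributes a 2-state fragment.
  acaa — 8 states
  (acaa)* — 10 states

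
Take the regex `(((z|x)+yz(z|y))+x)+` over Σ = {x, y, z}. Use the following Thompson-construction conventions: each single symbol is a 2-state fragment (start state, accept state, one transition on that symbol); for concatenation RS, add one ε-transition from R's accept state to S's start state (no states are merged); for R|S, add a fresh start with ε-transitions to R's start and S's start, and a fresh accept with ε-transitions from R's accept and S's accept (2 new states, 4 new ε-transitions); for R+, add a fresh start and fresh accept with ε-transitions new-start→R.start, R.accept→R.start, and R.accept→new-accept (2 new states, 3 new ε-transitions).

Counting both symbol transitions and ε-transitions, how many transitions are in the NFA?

By structural recursion:
Each of the 7 symbol leaves contributes 1 transition (1 symbol, 0 ε).
  z|x — 6 transitions (2 symbol, 4 ε)
  (z|x)+ — 9 transitions (2 symbol, 7 ε)
  z|y — 6 transitions (2 symbol, 4 ε)
  (z|x)+yz(z|y) — 20 transitions (6 symbol, 14 ε)
  ((z|x)+yz(z|y))+ — 23 transitions (6 symbol, 17 ε)
  ((z|x)+yz(z|y))+x — 25 transitions (7 symbol, 18 ε)
  (((z|x)+yz(z|y))+x)+ — 28 transitions (7 symbol, 21 ε)

28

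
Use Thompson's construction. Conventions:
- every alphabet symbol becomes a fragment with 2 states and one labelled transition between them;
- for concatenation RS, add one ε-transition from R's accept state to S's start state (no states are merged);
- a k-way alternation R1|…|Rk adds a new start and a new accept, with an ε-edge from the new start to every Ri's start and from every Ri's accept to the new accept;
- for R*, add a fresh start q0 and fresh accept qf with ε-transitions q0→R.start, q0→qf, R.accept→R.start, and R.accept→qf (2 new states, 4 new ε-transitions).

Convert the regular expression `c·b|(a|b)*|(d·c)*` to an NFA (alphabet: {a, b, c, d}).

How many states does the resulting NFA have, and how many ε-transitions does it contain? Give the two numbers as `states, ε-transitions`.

By structural recursion:
Each of the 6 symbol leaves contributes 2 states and 0 ε-transitions.
  c·b → 4 states, 1 ε-transition
  a|b → 6 states, 4 ε-transitions
  (a|b)* → 8 states, 8 ε-transitions
  d·c → 4 states, 1 ε-transition
  (d·c)* → 6 states, 5 ε-transitions
  c·b|(a|b)*|(d·c)* → 20 states, 20 ε-transitions

20, 20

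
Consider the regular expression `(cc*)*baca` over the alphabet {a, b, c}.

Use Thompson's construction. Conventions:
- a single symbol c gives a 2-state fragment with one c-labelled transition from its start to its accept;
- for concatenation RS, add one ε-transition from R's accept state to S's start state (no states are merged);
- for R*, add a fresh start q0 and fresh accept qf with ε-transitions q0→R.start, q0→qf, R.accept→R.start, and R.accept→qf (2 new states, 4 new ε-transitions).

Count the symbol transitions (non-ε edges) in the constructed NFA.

By structural recursion:
Each of the 6 symbol leaves contributes exactly 1 symbol transition.
  c* = 1 symbol transition
  cc* = 2 symbol transitions
  (cc*)* = 2 symbol transitions
  (cc*)*baca = 6 symbol transitions

6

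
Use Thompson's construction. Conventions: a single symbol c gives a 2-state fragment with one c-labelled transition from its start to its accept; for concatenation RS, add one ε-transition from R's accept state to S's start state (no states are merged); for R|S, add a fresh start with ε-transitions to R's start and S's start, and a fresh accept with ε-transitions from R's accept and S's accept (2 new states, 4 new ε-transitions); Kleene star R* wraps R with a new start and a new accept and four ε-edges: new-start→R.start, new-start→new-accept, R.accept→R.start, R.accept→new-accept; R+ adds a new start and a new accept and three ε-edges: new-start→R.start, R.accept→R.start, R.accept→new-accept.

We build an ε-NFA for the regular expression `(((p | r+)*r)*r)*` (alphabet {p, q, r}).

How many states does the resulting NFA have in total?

Recursing over subexpressions:
Each of the 4 symbol leaves contributes a 2-state fragment.
  r+ — 4 states
  p | r+ — 8 states
  (p | r+)* — 10 states
  (p | r+)*r — 12 states
  ((p | r+)*r)* — 14 states
  ((p | r+)*r)*r — 16 states
  (((p | r+)*r)*r)* — 18 states

18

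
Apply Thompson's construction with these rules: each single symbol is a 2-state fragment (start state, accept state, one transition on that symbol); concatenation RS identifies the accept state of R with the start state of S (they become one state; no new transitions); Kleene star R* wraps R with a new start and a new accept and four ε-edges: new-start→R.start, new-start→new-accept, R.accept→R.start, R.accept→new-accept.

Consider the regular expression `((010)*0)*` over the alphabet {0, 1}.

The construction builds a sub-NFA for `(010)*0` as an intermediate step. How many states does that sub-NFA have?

Fragment for `(010)*0`:
Each of the 4 symbol leaves contributes a 2-state fragment.
  010 = 4 states
  (010)* = 6 states
  (010)*0 = 7 states

7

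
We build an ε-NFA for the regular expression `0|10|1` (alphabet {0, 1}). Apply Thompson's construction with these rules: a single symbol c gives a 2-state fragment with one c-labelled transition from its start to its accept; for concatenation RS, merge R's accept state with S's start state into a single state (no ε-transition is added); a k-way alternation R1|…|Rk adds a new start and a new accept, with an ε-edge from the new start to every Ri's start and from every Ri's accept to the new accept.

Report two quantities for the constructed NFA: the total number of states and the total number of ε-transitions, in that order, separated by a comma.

9, 6

Bottom-up over the parse tree:
Each of the 4 symbol leaves contributes 2 states and 0 ε-transitions.
  10 : 3 states, 0 ε-transitions
  0|10|1 : 9 states, 6 ε-transitions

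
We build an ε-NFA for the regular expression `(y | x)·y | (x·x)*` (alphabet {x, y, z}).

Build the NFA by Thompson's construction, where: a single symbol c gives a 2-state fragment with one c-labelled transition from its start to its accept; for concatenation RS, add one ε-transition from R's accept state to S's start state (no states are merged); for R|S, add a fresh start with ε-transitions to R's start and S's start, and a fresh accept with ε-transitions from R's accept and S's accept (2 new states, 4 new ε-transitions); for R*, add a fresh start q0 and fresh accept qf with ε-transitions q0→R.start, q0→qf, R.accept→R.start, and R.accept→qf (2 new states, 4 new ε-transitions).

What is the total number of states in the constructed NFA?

Recursing over subexpressions:
Each of the 5 symbol leaves contributes a 2-state fragment.
  y | x : 6 states
  (y | x)·y : 8 states
  x·x : 4 states
  (x·x)* : 6 states
  (y | x)·y | (x·x)* : 16 states

16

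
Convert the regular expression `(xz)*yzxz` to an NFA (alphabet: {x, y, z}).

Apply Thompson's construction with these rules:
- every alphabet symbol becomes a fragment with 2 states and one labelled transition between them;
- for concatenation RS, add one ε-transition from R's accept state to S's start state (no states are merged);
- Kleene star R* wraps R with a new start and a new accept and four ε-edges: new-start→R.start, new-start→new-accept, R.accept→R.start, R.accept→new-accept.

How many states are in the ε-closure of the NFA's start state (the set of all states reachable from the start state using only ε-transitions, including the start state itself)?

Let C(F) = |ε-closure(F.start)| within fragment F, and note whether F accepts ε. Symbol fragments have C = 1 and do not accept ε. Then:
  xz → |ε-closure| equals the left operand's closure size = 1 (its accept is not ε-reachable, so the closure stops there)
  (xz)* → |ε-closure| = 1 (new start) + 1 (body) + 1 (new accept) = 3
  (xz)*yzxz → |ε-closure| = 3 + 1 = 4 (closure spills across the concat boundary because the left factor accepts ε)

4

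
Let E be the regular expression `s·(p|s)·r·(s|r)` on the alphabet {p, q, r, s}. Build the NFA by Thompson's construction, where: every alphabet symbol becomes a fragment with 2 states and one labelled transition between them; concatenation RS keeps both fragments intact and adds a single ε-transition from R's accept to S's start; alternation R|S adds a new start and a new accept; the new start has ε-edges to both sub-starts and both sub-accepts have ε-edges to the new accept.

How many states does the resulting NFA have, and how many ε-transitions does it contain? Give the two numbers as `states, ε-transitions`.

By structural recursion:
Each of the 6 symbol leaves contributes 2 states and 0 ε-transitions.
  p|s → 6 states, 4 ε-transitions
  s|r → 6 states, 4 ε-transitions
  s·(p|s)·r·(s|r) → 16 states, 11 ε-transitions

16, 11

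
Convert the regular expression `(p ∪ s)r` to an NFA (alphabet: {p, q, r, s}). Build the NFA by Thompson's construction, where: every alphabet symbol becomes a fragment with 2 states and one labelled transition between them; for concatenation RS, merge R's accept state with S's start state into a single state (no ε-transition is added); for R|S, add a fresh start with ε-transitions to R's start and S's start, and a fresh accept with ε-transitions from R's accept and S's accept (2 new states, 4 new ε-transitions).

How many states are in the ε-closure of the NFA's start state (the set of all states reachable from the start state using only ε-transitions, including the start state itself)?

Let C(F) = |ε-closure(F.start)| within fragment F, and note whether F accepts ε. Symbol fragments have C = 1 and do not accept ε. Then:
  p ∪ s : |ε-closure| = 1 + 1 + 1 = 3 (the new accept is not ε-reachable since no branch accepts ε)
  (p ∪ s)r : same as the first factor's closure: |ε-closure| = 3

3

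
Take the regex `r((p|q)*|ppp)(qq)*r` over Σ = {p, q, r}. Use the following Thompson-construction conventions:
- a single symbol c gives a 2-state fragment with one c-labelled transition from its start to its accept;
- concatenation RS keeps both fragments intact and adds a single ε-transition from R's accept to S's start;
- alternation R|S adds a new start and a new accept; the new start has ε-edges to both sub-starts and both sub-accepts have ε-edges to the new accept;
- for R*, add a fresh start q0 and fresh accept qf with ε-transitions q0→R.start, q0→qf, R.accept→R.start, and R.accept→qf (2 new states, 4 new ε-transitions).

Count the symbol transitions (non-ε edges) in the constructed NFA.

9

Building bottom-up:
Each of the 9 symbol leaves contributes exactly 1 symbol transition.
  p|q : 2 symbol transitions
  (p|q)* : 2 symbol transitions
  ppp : 3 symbol transitions
  (p|q)*|ppp : 5 symbol transitions
  qq : 2 symbol transitions
  (qq)* : 2 symbol transitions
  r((p|q)*|ppp)(qq)*r : 9 symbol transitions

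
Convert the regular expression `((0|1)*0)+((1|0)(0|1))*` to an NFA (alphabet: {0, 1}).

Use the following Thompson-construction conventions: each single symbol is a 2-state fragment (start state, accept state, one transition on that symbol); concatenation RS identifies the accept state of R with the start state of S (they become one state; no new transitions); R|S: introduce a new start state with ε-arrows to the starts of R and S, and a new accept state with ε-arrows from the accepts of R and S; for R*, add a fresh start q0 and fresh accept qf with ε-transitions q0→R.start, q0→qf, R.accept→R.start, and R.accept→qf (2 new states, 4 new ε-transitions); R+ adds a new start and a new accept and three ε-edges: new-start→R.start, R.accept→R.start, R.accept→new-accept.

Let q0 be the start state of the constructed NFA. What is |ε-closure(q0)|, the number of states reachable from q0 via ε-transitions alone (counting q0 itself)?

6

Let C(F) = |ε-closure(F.start)| within fragment F, and note whether F accepts ε. Symbol fragments have C = 1 and do not accept ε. Then:
  0|1 : |ε-closure| = 1 + 1 + 1 = 3 (the new accept is not ε-reachable since no branch accepts ε)
  (0|1)* : the star's fresh start ε-reaches both the body's start and the fresh accept: |ε-closure| = 2 + 3 = 5
  (0|1)*0 : |ε-closure| = 5 + (1−1) = 5 (closure spills across the concat boundary because the left factor accepts ε)
  ((0|1)*0)+ : |ε-closure| = 1 + 5 = 6 (the body doesn't accept ε, so the new accept is not reached)
  1|0 : |ε-closure| = 1 + 1 + 1 = 3 (the new accept is not ε-reachable since no branch accepts ε)
  0|1 : |ε-closure| = 1 + 1 + 1 = 3 (the new accept is not ε-reachable since no branch accepts ε)
  (1|0)(0|1) : |ε-closure| equals the left operand's closure size = 3 (its accept is not ε-reachable, so the closure stops there)
  ((1|0)(0|1))* : the star's fresh start ε-reaches both the body's start and the fresh accept: |ε-closure| = 2 + 3 = 5
  ((0|1)*0)+((1|0)(0|1))* : same as the first factor's closure: |ε-closure| = 6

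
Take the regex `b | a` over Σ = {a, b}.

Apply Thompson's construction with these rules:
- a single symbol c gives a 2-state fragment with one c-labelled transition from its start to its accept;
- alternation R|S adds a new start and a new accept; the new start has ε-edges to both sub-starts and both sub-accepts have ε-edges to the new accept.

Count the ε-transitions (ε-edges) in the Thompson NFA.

By structural recursion:
Each of the 2 symbol leaves contributes 0 ε-transitions.
  b | a = 4 ε-transitions

4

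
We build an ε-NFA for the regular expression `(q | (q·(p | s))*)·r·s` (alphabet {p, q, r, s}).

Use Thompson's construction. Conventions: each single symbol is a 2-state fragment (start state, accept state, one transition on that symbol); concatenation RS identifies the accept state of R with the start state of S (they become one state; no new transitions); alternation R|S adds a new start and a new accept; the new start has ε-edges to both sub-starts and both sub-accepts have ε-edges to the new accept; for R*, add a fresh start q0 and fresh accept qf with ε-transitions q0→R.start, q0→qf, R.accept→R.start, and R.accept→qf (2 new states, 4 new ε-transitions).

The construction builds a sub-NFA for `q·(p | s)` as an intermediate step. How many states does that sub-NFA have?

7

Fragment for `q·(p | s)`:
Each of the 3 symbol leaves contributes a 2-state fragment.
  p | s — 6 states
  q·(p | s) — 7 states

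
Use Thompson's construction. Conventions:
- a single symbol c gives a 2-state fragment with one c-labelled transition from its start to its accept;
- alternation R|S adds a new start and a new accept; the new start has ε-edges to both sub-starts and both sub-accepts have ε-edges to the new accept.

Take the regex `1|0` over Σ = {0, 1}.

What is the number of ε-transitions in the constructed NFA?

Bottom-up over the parse tree:
Each of the 2 symbol leaves contributes 0 ε-transitions.
  1|0 = 4 ε-transitions

4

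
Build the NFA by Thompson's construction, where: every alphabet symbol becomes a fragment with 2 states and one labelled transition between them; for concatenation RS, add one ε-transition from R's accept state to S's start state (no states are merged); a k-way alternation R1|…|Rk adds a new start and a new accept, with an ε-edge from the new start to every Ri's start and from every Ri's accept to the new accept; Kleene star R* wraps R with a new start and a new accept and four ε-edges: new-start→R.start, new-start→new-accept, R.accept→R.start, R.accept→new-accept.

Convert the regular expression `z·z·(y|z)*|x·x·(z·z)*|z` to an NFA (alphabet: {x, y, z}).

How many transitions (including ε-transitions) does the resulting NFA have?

Bottom-up over the parse tree:
Each of the 9 symbol leaves contributes 1 transition (1 symbol, 0 ε).
  y|z : 6 transitions (2 symbol, 4 ε)
  (y|z)* : 10 transitions (2 symbol, 8 ε)
  z·z·(y|z)* : 14 transitions (4 symbol, 10 ε)
  z·z : 3 transitions (2 symbol, 1 ε)
  (z·z)* : 7 transitions (2 symbol, 5 ε)
  x·x·(z·z)* : 11 transitions (4 symbol, 7 ε)
  z·z·(y|z)*|x·x·(z·z)*|z : 32 transitions (9 symbol, 23 ε)

32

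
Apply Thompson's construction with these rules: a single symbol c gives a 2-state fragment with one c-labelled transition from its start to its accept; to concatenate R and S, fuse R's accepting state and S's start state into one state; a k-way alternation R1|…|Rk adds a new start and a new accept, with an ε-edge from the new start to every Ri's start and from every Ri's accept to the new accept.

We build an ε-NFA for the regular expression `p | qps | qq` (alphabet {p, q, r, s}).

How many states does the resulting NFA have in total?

Building bottom-up:
Each of the 6 symbol leaves contributes a 2-state fragment.
  qps — 4 states
  qq — 3 states
  p | qps | qq — 11 states

11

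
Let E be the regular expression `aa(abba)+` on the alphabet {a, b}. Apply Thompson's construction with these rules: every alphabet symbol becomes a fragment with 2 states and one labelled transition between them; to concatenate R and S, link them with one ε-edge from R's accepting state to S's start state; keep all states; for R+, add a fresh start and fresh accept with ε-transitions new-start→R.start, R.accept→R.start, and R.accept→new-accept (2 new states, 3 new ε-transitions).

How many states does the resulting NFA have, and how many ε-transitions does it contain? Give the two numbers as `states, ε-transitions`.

Recursing over subexpressions:
Each of the 6 symbol leaves contributes 2 states and 0 ε-transitions.
  abba : 8 states, 3 ε-transitions
  (abba)+ : 10 states, 6 ε-transitions
  aa(abba)+ : 14 states, 8 ε-transitions

14, 8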